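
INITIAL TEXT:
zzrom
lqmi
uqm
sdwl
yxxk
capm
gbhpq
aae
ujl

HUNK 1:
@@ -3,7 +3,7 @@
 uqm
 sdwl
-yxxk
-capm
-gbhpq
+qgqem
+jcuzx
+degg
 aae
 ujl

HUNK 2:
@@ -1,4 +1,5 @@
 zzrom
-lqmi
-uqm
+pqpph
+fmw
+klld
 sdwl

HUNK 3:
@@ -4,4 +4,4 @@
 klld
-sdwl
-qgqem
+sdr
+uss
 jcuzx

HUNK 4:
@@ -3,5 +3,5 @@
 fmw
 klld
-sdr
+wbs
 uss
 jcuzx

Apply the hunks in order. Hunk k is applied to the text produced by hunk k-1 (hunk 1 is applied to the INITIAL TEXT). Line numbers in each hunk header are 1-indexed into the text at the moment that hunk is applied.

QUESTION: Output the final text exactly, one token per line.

Hunk 1: at line 3 remove [yxxk,capm,gbhpq] add [qgqem,jcuzx,degg] -> 9 lines: zzrom lqmi uqm sdwl qgqem jcuzx degg aae ujl
Hunk 2: at line 1 remove [lqmi,uqm] add [pqpph,fmw,klld] -> 10 lines: zzrom pqpph fmw klld sdwl qgqem jcuzx degg aae ujl
Hunk 3: at line 4 remove [sdwl,qgqem] add [sdr,uss] -> 10 lines: zzrom pqpph fmw klld sdr uss jcuzx degg aae ujl
Hunk 4: at line 3 remove [sdr] add [wbs] -> 10 lines: zzrom pqpph fmw klld wbs uss jcuzx degg aae ujl

Answer: zzrom
pqpph
fmw
klld
wbs
uss
jcuzx
degg
aae
ujl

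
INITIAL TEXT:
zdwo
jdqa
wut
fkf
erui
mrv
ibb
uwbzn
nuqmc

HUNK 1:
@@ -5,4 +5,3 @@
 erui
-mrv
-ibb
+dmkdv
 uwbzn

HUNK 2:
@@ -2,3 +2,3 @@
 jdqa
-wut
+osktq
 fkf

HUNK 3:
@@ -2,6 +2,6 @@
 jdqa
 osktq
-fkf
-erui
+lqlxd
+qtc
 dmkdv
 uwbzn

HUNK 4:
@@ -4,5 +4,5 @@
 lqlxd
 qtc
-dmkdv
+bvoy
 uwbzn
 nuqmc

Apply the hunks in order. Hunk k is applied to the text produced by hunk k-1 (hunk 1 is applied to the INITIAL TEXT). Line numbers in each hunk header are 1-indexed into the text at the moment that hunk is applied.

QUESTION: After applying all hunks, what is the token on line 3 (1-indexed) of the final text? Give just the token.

Hunk 1: at line 5 remove [mrv,ibb] add [dmkdv] -> 8 lines: zdwo jdqa wut fkf erui dmkdv uwbzn nuqmc
Hunk 2: at line 2 remove [wut] add [osktq] -> 8 lines: zdwo jdqa osktq fkf erui dmkdv uwbzn nuqmc
Hunk 3: at line 2 remove [fkf,erui] add [lqlxd,qtc] -> 8 lines: zdwo jdqa osktq lqlxd qtc dmkdv uwbzn nuqmc
Hunk 4: at line 4 remove [dmkdv] add [bvoy] -> 8 lines: zdwo jdqa osktq lqlxd qtc bvoy uwbzn nuqmc
Final line 3: osktq

Answer: osktq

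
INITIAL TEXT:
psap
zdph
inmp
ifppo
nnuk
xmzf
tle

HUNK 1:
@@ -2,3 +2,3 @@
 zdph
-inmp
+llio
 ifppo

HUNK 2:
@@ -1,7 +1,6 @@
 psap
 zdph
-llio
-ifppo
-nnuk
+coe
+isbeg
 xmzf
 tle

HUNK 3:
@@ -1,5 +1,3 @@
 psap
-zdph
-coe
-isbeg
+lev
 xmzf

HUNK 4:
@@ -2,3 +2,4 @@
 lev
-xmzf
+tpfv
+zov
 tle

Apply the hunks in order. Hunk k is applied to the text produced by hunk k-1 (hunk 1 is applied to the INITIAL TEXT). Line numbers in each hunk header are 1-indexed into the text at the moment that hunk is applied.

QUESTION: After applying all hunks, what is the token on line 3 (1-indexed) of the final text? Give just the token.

Hunk 1: at line 2 remove [inmp] add [llio] -> 7 lines: psap zdph llio ifppo nnuk xmzf tle
Hunk 2: at line 1 remove [llio,ifppo,nnuk] add [coe,isbeg] -> 6 lines: psap zdph coe isbeg xmzf tle
Hunk 3: at line 1 remove [zdph,coe,isbeg] add [lev] -> 4 lines: psap lev xmzf tle
Hunk 4: at line 2 remove [xmzf] add [tpfv,zov] -> 5 lines: psap lev tpfv zov tle
Final line 3: tpfv

Answer: tpfv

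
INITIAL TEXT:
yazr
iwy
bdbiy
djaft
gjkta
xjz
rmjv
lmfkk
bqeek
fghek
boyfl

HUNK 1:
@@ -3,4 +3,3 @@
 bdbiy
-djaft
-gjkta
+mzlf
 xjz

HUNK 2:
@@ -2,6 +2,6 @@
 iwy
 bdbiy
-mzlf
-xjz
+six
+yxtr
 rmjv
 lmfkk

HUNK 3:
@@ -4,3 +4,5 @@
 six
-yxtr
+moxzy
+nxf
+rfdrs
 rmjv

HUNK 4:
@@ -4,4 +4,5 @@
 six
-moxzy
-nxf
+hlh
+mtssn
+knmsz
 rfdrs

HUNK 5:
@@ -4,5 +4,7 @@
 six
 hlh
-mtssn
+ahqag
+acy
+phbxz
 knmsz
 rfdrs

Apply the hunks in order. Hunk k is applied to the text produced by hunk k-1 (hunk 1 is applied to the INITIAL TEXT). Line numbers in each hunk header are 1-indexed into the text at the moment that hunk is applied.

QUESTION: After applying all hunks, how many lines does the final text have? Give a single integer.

Answer: 15

Derivation:
Hunk 1: at line 3 remove [djaft,gjkta] add [mzlf] -> 10 lines: yazr iwy bdbiy mzlf xjz rmjv lmfkk bqeek fghek boyfl
Hunk 2: at line 2 remove [mzlf,xjz] add [six,yxtr] -> 10 lines: yazr iwy bdbiy six yxtr rmjv lmfkk bqeek fghek boyfl
Hunk 3: at line 4 remove [yxtr] add [moxzy,nxf,rfdrs] -> 12 lines: yazr iwy bdbiy six moxzy nxf rfdrs rmjv lmfkk bqeek fghek boyfl
Hunk 4: at line 4 remove [moxzy,nxf] add [hlh,mtssn,knmsz] -> 13 lines: yazr iwy bdbiy six hlh mtssn knmsz rfdrs rmjv lmfkk bqeek fghek boyfl
Hunk 5: at line 4 remove [mtssn] add [ahqag,acy,phbxz] -> 15 lines: yazr iwy bdbiy six hlh ahqag acy phbxz knmsz rfdrs rmjv lmfkk bqeek fghek boyfl
Final line count: 15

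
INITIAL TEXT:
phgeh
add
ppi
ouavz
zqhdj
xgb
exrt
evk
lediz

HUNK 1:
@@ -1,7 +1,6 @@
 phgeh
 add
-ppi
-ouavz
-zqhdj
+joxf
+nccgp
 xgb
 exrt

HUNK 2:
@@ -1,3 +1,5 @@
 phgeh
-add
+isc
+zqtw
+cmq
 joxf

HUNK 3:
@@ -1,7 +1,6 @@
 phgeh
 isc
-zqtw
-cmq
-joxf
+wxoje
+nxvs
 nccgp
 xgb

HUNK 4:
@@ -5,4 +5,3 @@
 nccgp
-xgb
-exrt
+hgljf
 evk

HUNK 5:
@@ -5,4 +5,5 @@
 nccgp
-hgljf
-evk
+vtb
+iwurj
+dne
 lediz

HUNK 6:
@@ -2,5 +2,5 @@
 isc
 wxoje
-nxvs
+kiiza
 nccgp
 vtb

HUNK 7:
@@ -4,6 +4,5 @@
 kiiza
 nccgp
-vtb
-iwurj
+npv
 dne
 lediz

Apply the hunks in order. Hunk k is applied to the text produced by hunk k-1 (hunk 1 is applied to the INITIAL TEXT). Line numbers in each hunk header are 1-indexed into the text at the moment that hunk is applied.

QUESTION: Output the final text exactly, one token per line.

Answer: phgeh
isc
wxoje
kiiza
nccgp
npv
dne
lediz

Derivation:
Hunk 1: at line 1 remove [ppi,ouavz,zqhdj] add [joxf,nccgp] -> 8 lines: phgeh add joxf nccgp xgb exrt evk lediz
Hunk 2: at line 1 remove [add] add [isc,zqtw,cmq] -> 10 lines: phgeh isc zqtw cmq joxf nccgp xgb exrt evk lediz
Hunk 3: at line 1 remove [zqtw,cmq,joxf] add [wxoje,nxvs] -> 9 lines: phgeh isc wxoje nxvs nccgp xgb exrt evk lediz
Hunk 4: at line 5 remove [xgb,exrt] add [hgljf] -> 8 lines: phgeh isc wxoje nxvs nccgp hgljf evk lediz
Hunk 5: at line 5 remove [hgljf,evk] add [vtb,iwurj,dne] -> 9 lines: phgeh isc wxoje nxvs nccgp vtb iwurj dne lediz
Hunk 6: at line 2 remove [nxvs] add [kiiza] -> 9 lines: phgeh isc wxoje kiiza nccgp vtb iwurj dne lediz
Hunk 7: at line 4 remove [vtb,iwurj] add [npv] -> 8 lines: phgeh isc wxoje kiiza nccgp npv dne lediz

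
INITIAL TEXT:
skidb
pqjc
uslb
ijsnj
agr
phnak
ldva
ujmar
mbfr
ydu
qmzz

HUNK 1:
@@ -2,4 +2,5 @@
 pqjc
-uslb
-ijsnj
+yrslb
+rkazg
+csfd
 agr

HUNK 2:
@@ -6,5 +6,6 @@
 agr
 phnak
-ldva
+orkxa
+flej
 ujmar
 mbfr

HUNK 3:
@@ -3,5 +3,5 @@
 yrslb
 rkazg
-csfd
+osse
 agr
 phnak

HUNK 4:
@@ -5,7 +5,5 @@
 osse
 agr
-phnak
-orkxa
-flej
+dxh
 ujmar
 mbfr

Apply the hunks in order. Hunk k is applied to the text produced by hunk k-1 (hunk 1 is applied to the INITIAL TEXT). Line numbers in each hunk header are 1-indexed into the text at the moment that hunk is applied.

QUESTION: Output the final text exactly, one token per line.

Answer: skidb
pqjc
yrslb
rkazg
osse
agr
dxh
ujmar
mbfr
ydu
qmzz

Derivation:
Hunk 1: at line 2 remove [uslb,ijsnj] add [yrslb,rkazg,csfd] -> 12 lines: skidb pqjc yrslb rkazg csfd agr phnak ldva ujmar mbfr ydu qmzz
Hunk 2: at line 6 remove [ldva] add [orkxa,flej] -> 13 lines: skidb pqjc yrslb rkazg csfd agr phnak orkxa flej ujmar mbfr ydu qmzz
Hunk 3: at line 3 remove [csfd] add [osse] -> 13 lines: skidb pqjc yrslb rkazg osse agr phnak orkxa flej ujmar mbfr ydu qmzz
Hunk 4: at line 5 remove [phnak,orkxa,flej] add [dxh] -> 11 lines: skidb pqjc yrslb rkazg osse agr dxh ujmar mbfr ydu qmzz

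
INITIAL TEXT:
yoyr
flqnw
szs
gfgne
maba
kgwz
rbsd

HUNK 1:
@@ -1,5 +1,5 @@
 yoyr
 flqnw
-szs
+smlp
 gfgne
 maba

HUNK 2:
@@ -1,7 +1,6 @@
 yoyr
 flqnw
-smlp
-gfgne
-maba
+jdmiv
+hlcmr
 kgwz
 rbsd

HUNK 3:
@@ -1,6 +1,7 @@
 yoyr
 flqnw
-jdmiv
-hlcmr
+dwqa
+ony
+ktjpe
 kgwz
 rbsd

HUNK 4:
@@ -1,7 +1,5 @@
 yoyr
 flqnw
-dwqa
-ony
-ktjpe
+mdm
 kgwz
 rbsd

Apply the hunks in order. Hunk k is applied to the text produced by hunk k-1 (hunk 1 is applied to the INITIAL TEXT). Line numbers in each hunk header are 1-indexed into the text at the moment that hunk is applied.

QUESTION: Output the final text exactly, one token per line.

Answer: yoyr
flqnw
mdm
kgwz
rbsd

Derivation:
Hunk 1: at line 1 remove [szs] add [smlp] -> 7 lines: yoyr flqnw smlp gfgne maba kgwz rbsd
Hunk 2: at line 1 remove [smlp,gfgne,maba] add [jdmiv,hlcmr] -> 6 lines: yoyr flqnw jdmiv hlcmr kgwz rbsd
Hunk 3: at line 1 remove [jdmiv,hlcmr] add [dwqa,ony,ktjpe] -> 7 lines: yoyr flqnw dwqa ony ktjpe kgwz rbsd
Hunk 4: at line 1 remove [dwqa,ony,ktjpe] add [mdm] -> 5 lines: yoyr flqnw mdm kgwz rbsd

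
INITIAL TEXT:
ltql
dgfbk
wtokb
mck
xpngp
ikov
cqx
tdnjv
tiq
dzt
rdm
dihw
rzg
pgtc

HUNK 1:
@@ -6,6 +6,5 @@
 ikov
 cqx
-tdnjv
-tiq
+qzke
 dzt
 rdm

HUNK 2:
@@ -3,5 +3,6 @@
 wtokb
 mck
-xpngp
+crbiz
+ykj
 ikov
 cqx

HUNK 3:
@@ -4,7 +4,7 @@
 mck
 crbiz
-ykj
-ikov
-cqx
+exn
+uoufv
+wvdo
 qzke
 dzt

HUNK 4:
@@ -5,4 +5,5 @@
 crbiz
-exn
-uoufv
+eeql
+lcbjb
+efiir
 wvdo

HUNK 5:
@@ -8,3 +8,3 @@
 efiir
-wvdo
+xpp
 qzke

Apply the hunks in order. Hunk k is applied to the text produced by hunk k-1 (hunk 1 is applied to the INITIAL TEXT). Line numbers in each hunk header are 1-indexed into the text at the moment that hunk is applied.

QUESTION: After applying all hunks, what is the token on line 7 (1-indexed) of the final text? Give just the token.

Answer: lcbjb

Derivation:
Hunk 1: at line 6 remove [tdnjv,tiq] add [qzke] -> 13 lines: ltql dgfbk wtokb mck xpngp ikov cqx qzke dzt rdm dihw rzg pgtc
Hunk 2: at line 3 remove [xpngp] add [crbiz,ykj] -> 14 lines: ltql dgfbk wtokb mck crbiz ykj ikov cqx qzke dzt rdm dihw rzg pgtc
Hunk 3: at line 4 remove [ykj,ikov,cqx] add [exn,uoufv,wvdo] -> 14 lines: ltql dgfbk wtokb mck crbiz exn uoufv wvdo qzke dzt rdm dihw rzg pgtc
Hunk 4: at line 5 remove [exn,uoufv] add [eeql,lcbjb,efiir] -> 15 lines: ltql dgfbk wtokb mck crbiz eeql lcbjb efiir wvdo qzke dzt rdm dihw rzg pgtc
Hunk 5: at line 8 remove [wvdo] add [xpp] -> 15 lines: ltql dgfbk wtokb mck crbiz eeql lcbjb efiir xpp qzke dzt rdm dihw rzg pgtc
Final line 7: lcbjb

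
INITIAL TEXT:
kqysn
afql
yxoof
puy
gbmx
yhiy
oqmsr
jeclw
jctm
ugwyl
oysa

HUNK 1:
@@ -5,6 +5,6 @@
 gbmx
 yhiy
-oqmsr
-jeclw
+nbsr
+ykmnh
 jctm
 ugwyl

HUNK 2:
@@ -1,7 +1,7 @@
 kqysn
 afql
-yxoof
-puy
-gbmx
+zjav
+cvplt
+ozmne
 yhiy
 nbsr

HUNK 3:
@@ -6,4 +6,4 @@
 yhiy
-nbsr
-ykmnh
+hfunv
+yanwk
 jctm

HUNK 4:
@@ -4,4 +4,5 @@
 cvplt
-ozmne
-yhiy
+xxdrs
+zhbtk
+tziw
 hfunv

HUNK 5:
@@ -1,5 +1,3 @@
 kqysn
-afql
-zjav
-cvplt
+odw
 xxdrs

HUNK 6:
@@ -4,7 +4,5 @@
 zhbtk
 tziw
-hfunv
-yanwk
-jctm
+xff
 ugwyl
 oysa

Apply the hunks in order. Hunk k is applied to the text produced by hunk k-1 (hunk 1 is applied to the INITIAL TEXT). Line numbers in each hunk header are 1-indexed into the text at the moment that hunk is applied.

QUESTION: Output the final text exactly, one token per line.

Hunk 1: at line 5 remove [oqmsr,jeclw] add [nbsr,ykmnh] -> 11 lines: kqysn afql yxoof puy gbmx yhiy nbsr ykmnh jctm ugwyl oysa
Hunk 2: at line 1 remove [yxoof,puy,gbmx] add [zjav,cvplt,ozmne] -> 11 lines: kqysn afql zjav cvplt ozmne yhiy nbsr ykmnh jctm ugwyl oysa
Hunk 3: at line 6 remove [nbsr,ykmnh] add [hfunv,yanwk] -> 11 lines: kqysn afql zjav cvplt ozmne yhiy hfunv yanwk jctm ugwyl oysa
Hunk 4: at line 4 remove [ozmne,yhiy] add [xxdrs,zhbtk,tziw] -> 12 lines: kqysn afql zjav cvplt xxdrs zhbtk tziw hfunv yanwk jctm ugwyl oysa
Hunk 5: at line 1 remove [afql,zjav,cvplt] add [odw] -> 10 lines: kqysn odw xxdrs zhbtk tziw hfunv yanwk jctm ugwyl oysa
Hunk 6: at line 4 remove [hfunv,yanwk,jctm] add [xff] -> 8 lines: kqysn odw xxdrs zhbtk tziw xff ugwyl oysa

Answer: kqysn
odw
xxdrs
zhbtk
tziw
xff
ugwyl
oysa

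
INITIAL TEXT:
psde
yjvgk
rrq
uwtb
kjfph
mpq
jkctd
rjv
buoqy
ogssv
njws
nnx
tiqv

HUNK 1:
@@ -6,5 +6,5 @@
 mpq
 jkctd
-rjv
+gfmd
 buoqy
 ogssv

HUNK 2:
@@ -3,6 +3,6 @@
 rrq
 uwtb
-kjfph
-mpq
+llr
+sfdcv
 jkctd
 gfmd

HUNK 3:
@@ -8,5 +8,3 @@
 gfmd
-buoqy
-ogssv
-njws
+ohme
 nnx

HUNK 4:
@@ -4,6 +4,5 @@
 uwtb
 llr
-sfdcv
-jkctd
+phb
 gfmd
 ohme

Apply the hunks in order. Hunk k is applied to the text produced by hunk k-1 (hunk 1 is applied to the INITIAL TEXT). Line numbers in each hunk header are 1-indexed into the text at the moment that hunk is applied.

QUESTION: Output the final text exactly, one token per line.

Hunk 1: at line 6 remove [rjv] add [gfmd] -> 13 lines: psde yjvgk rrq uwtb kjfph mpq jkctd gfmd buoqy ogssv njws nnx tiqv
Hunk 2: at line 3 remove [kjfph,mpq] add [llr,sfdcv] -> 13 lines: psde yjvgk rrq uwtb llr sfdcv jkctd gfmd buoqy ogssv njws nnx tiqv
Hunk 3: at line 8 remove [buoqy,ogssv,njws] add [ohme] -> 11 lines: psde yjvgk rrq uwtb llr sfdcv jkctd gfmd ohme nnx tiqv
Hunk 4: at line 4 remove [sfdcv,jkctd] add [phb] -> 10 lines: psde yjvgk rrq uwtb llr phb gfmd ohme nnx tiqv

Answer: psde
yjvgk
rrq
uwtb
llr
phb
gfmd
ohme
nnx
tiqv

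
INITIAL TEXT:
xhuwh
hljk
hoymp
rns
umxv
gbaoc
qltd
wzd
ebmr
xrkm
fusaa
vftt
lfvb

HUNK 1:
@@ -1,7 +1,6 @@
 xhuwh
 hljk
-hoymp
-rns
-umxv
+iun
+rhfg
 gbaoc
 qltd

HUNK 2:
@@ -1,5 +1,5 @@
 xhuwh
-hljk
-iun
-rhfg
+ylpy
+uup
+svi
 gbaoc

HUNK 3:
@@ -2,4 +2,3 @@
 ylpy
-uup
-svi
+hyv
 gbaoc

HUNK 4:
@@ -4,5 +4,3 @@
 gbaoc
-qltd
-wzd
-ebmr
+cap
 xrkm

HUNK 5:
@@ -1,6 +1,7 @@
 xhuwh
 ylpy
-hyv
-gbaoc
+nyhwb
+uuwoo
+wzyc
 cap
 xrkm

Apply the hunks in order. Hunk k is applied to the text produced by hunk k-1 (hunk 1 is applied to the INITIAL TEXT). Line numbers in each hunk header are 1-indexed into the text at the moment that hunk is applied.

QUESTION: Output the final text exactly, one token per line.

Answer: xhuwh
ylpy
nyhwb
uuwoo
wzyc
cap
xrkm
fusaa
vftt
lfvb

Derivation:
Hunk 1: at line 1 remove [hoymp,rns,umxv] add [iun,rhfg] -> 12 lines: xhuwh hljk iun rhfg gbaoc qltd wzd ebmr xrkm fusaa vftt lfvb
Hunk 2: at line 1 remove [hljk,iun,rhfg] add [ylpy,uup,svi] -> 12 lines: xhuwh ylpy uup svi gbaoc qltd wzd ebmr xrkm fusaa vftt lfvb
Hunk 3: at line 2 remove [uup,svi] add [hyv] -> 11 lines: xhuwh ylpy hyv gbaoc qltd wzd ebmr xrkm fusaa vftt lfvb
Hunk 4: at line 4 remove [qltd,wzd,ebmr] add [cap] -> 9 lines: xhuwh ylpy hyv gbaoc cap xrkm fusaa vftt lfvb
Hunk 5: at line 1 remove [hyv,gbaoc] add [nyhwb,uuwoo,wzyc] -> 10 lines: xhuwh ylpy nyhwb uuwoo wzyc cap xrkm fusaa vftt lfvb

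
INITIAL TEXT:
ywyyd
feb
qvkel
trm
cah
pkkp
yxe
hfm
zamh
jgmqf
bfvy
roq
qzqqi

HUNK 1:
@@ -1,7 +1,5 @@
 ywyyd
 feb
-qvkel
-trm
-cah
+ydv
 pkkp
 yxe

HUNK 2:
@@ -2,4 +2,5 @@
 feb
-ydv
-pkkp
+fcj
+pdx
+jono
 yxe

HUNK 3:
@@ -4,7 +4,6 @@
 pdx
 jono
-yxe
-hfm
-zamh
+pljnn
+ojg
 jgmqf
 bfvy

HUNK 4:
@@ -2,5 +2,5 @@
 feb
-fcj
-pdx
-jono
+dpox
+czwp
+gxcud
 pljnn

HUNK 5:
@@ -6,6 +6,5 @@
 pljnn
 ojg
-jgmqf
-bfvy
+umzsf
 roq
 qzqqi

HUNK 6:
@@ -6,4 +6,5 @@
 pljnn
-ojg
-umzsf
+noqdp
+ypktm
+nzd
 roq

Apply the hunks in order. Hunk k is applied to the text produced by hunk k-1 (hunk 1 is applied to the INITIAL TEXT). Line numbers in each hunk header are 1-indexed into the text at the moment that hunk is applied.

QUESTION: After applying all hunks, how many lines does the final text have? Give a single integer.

Answer: 11

Derivation:
Hunk 1: at line 1 remove [qvkel,trm,cah] add [ydv] -> 11 lines: ywyyd feb ydv pkkp yxe hfm zamh jgmqf bfvy roq qzqqi
Hunk 2: at line 2 remove [ydv,pkkp] add [fcj,pdx,jono] -> 12 lines: ywyyd feb fcj pdx jono yxe hfm zamh jgmqf bfvy roq qzqqi
Hunk 3: at line 4 remove [yxe,hfm,zamh] add [pljnn,ojg] -> 11 lines: ywyyd feb fcj pdx jono pljnn ojg jgmqf bfvy roq qzqqi
Hunk 4: at line 2 remove [fcj,pdx,jono] add [dpox,czwp,gxcud] -> 11 lines: ywyyd feb dpox czwp gxcud pljnn ojg jgmqf bfvy roq qzqqi
Hunk 5: at line 6 remove [jgmqf,bfvy] add [umzsf] -> 10 lines: ywyyd feb dpox czwp gxcud pljnn ojg umzsf roq qzqqi
Hunk 6: at line 6 remove [ojg,umzsf] add [noqdp,ypktm,nzd] -> 11 lines: ywyyd feb dpox czwp gxcud pljnn noqdp ypktm nzd roq qzqqi
Final line count: 11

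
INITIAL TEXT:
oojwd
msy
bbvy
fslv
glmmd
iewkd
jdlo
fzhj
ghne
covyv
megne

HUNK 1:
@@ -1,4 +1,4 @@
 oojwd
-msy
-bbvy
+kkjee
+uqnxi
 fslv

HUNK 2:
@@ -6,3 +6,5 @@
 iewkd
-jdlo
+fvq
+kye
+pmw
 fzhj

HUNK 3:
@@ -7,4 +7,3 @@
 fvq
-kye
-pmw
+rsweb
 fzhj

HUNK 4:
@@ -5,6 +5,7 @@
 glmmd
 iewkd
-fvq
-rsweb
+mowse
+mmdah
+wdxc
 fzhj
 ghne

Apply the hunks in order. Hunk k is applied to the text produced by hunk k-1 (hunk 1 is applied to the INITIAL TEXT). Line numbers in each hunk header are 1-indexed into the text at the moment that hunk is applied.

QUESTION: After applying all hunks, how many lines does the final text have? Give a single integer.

Answer: 13

Derivation:
Hunk 1: at line 1 remove [msy,bbvy] add [kkjee,uqnxi] -> 11 lines: oojwd kkjee uqnxi fslv glmmd iewkd jdlo fzhj ghne covyv megne
Hunk 2: at line 6 remove [jdlo] add [fvq,kye,pmw] -> 13 lines: oojwd kkjee uqnxi fslv glmmd iewkd fvq kye pmw fzhj ghne covyv megne
Hunk 3: at line 7 remove [kye,pmw] add [rsweb] -> 12 lines: oojwd kkjee uqnxi fslv glmmd iewkd fvq rsweb fzhj ghne covyv megne
Hunk 4: at line 5 remove [fvq,rsweb] add [mowse,mmdah,wdxc] -> 13 lines: oojwd kkjee uqnxi fslv glmmd iewkd mowse mmdah wdxc fzhj ghne covyv megne
Final line count: 13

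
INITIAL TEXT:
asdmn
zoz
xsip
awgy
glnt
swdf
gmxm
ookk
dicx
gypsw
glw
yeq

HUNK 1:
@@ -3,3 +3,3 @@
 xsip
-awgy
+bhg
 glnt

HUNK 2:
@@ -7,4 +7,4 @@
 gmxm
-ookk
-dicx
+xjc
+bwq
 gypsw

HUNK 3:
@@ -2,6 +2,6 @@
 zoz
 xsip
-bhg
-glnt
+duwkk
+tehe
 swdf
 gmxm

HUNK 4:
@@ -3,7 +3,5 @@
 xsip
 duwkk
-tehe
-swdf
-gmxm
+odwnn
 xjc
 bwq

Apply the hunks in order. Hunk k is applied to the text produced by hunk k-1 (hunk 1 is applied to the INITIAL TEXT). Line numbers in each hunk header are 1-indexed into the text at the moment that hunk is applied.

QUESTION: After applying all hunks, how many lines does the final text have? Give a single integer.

Answer: 10

Derivation:
Hunk 1: at line 3 remove [awgy] add [bhg] -> 12 lines: asdmn zoz xsip bhg glnt swdf gmxm ookk dicx gypsw glw yeq
Hunk 2: at line 7 remove [ookk,dicx] add [xjc,bwq] -> 12 lines: asdmn zoz xsip bhg glnt swdf gmxm xjc bwq gypsw glw yeq
Hunk 3: at line 2 remove [bhg,glnt] add [duwkk,tehe] -> 12 lines: asdmn zoz xsip duwkk tehe swdf gmxm xjc bwq gypsw glw yeq
Hunk 4: at line 3 remove [tehe,swdf,gmxm] add [odwnn] -> 10 lines: asdmn zoz xsip duwkk odwnn xjc bwq gypsw glw yeq
Final line count: 10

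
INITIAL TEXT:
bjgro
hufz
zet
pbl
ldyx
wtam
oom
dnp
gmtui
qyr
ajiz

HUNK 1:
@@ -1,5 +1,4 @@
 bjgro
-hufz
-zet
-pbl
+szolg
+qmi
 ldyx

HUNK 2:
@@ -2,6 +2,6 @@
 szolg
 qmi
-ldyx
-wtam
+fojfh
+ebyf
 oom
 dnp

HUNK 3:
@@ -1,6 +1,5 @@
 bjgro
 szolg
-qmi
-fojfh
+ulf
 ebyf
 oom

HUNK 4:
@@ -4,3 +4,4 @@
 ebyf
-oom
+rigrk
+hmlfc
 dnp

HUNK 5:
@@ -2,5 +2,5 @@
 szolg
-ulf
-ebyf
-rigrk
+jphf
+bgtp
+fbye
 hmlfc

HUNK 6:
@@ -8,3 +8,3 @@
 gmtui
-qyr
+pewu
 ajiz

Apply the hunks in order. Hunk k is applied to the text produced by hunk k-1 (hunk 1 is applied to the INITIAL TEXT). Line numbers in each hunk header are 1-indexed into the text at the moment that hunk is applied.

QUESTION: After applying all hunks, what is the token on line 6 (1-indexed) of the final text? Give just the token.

Answer: hmlfc

Derivation:
Hunk 1: at line 1 remove [hufz,zet,pbl] add [szolg,qmi] -> 10 lines: bjgro szolg qmi ldyx wtam oom dnp gmtui qyr ajiz
Hunk 2: at line 2 remove [ldyx,wtam] add [fojfh,ebyf] -> 10 lines: bjgro szolg qmi fojfh ebyf oom dnp gmtui qyr ajiz
Hunk 3: at line 1 remove [qmi,fojfh] add [ulf] -> 9 lines: bjgro szolg ulf ebyf oom dnp gmtui qyr ajiz
Hunk 4: at line 4 remove [oom] add [rigrk,hmlfc] -> 10 lines: bjgro szolg ulf ebyf rigrk hmlfc dnp gmtui qyr ajiz
Hunk 5: at line 2 remove [ulf,ebyf,rigrk] add [jphf,bgtp,fbye] -> 10 lines: bjgro szolg jphf bgtp fbye hmlfc dnp gmtui qyr ajiz
Hunk 6: at line 8 remove [qyr] add [pewu] -> 10 lines: bjgro szolg jphf bgtp fbye hmlfc dnp gmtui pewu ajiz
Final line 6: hmlfc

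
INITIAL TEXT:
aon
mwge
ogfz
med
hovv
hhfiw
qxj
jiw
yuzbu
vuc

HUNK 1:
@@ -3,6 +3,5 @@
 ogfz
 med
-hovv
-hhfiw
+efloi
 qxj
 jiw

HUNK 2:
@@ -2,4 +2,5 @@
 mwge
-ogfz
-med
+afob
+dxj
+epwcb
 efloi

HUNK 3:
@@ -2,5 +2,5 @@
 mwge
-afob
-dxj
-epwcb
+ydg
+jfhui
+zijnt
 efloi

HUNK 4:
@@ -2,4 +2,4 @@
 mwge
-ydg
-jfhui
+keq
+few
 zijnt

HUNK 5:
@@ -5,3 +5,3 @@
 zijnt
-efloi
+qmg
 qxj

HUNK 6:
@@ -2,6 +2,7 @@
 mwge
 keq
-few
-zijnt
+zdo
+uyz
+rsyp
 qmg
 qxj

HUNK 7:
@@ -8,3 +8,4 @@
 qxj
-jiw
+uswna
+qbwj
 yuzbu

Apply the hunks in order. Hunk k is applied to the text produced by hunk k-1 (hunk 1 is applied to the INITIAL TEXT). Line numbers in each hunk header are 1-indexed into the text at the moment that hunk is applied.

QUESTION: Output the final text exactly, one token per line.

Answer: aon
mwge
keq
zdo
uyz
rsyp
qmg
qxj
uswna
qbwj
yuzbu
vuc

Derivation:
Hunk 1: at line 3 remove [hovv,hhfiw] add [efloi] -> 9 lines: aon mwge ogfz med efloi qxj jiw yuzbu vuc
Hunk 2: at line 2 remove [ogfz,med] add [afob,dxj,epwcb] -> 10 lines: aon mwge afob dxj epwcb efloi qxj jiw yuzbu vuc
Hunk 3: at line 2 remove [afob,dxj,epwcb] add [ydg,jfhui,zijnt] -> 10 lines: aon mwge ydg jfhui zijnt efloi qxj jiw yuzbu vuc
Hunk 4: at line 2 remove [ydg,jfhui] add [keq,few] -> 10 lines: aon mwge keq few zijnt efloi qxj jiw yuzbu vuc
Hunk 5: at line 5 remove [efloi] add [qmg] -> 10 lines: aon mwge keq few zijnt qmg qxj jiw yuzbu vuc
Hunk 6: at line 2 remove [few,zijnt] add [zdo,uyz,rsyp] -> 11 lines: aon mwge keq zdo uyz rsyp qmg qxj jiw yuzbu vuc
Hunk 7: at line 8 remove [jiw] add [uswna,qbwj] -> 12 lines: aon mwge keq zdo uyz rsyp qmg qxj uswna qbwj yuzbu vuc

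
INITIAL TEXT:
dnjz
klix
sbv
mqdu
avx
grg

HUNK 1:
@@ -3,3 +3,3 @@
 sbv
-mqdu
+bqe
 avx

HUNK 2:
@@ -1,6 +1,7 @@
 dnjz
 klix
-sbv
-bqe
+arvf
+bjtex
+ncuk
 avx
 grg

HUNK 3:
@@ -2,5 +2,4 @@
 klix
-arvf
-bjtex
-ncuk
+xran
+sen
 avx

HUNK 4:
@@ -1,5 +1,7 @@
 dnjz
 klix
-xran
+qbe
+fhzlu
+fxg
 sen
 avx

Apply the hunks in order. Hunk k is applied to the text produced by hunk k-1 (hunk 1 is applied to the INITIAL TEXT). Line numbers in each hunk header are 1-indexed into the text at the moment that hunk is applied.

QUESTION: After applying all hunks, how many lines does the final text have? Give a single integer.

Hunk 1: at line 3 remove [mqdu] add [bqe] -> 6 lines: dnjz klix sbv bqe avx grg
Hunk 2: at line 1 remove [sbv,bqe] add [arvf,bjtex,ncuk] -> 7 lines: dnjz klix arvf bjtex ncuk avx grg
Hunk 3: at line 2 remove [arvf,bjtex,ncuk] add [xran,sen] -> 6 lines: dnjz klix xran sen avx grg
Hunk 4: at line 1 remove [xran] add [qbe,fhzlu,fxg] -> 8 lines: dnjz klix qbe fhzlu fxg sen avx grg
Final line count: 8

Answer: 8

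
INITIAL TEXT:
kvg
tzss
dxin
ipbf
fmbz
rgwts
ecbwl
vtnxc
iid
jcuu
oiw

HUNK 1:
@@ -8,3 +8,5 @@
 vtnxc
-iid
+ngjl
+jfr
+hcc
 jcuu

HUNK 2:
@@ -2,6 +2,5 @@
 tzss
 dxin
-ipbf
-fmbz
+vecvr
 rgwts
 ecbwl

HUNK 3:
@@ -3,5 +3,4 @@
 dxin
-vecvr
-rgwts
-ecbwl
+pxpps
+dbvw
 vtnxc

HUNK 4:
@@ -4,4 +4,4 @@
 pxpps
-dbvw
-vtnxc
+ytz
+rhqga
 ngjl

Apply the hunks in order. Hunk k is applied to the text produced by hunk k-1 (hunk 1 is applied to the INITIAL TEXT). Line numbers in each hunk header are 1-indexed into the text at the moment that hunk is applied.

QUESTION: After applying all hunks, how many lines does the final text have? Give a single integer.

Answer: 11

Derivation:
Hunk 1: at line 8 remove [iid] add [ngjl,jfr,hcc] -> 13 lines: kvg tzss dxin ipbf fmbz rgwts ecbwl vtnxc ngjl jfr hcc jcuu oiw
Hunk 2: at line 2 remove [ipbf,fmbz] add [vecvr] -> 12 lines: kvg tzss dxin vecvr rgwts ecbwl vtnxc ngjl jfr hcc jcuu oiw
Hunk 3: at line 3 remove [vecvr,rgwts,ecbwl] add [pxpps,dbvw] -> 11 lines: kvg tzss dxin pxpps dbvw vtnxc ngjl jfr hcc jcuu oiw
Hunk 4: at line 4 remove [dbvw,vtnxc] add [ytz,rhqga] -> 11 lines: kvg tzss dxin pxpps ytz rhqga ngjl jfr hcc jcuu oiw
Final line count: 11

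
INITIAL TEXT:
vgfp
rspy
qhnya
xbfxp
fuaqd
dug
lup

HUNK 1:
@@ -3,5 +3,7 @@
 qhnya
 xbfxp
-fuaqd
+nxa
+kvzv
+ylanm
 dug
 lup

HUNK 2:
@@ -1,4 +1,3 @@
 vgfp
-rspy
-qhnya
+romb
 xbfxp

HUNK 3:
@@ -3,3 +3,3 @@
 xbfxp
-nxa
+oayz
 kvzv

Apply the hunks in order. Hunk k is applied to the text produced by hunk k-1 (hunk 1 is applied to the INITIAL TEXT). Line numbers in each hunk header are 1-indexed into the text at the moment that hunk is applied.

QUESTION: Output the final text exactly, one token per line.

Hunk 1: at line 3 remove [fuaqd] add [nxa,kvzv,ylanm] -> 9 lines: vgfp rspy qhnya xbfxp nxa kvzv ylanm dug lup
Hunk 2: at line 1 remove [rspy,qhnya] add [romb] -> 8 lines: vgfp romb xbfxp nxa kvzv ylanm dug lup
Hunk 3: at line 3 remove [nxa] add [oayz] -> 8 lines: vgfp romb xbfxp oayz kvzv ylanm dug lup

Answer: vgfp
romb
xbfxp
oayz
kvzv
ylanm
dug
lup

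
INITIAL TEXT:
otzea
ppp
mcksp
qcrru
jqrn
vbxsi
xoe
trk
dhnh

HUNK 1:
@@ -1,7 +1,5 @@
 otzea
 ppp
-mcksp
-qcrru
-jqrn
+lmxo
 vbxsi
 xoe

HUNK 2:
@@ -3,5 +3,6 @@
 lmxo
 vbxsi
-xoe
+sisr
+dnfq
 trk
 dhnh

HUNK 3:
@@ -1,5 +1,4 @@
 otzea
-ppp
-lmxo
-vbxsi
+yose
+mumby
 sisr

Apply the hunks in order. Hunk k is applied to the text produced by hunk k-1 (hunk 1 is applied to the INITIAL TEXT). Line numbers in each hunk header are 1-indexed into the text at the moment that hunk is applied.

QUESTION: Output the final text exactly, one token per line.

Answer: otzea
yose
mumby
sisr
dnfq
trk
dhnh

Derivation:
Hunk 1: at line 1 remove [mcksp,qcrru,jqrn] add [lmxo] -> 7 lines: otzea ppp lmxo vbxsi xoe trk dhnh
Hunk 2: at line 3 remove [xoe] add [sisr,dnfq] -> 8 lines: otzea ppp lmxo vbxsi sisr dnfq trk dhnh
Hunk 3: at line 1 remove [ppp,lmxo,vbxsi] add [yose,mumby] -> 7 lines: otzea yose mumby sisr dnfq trk dhnh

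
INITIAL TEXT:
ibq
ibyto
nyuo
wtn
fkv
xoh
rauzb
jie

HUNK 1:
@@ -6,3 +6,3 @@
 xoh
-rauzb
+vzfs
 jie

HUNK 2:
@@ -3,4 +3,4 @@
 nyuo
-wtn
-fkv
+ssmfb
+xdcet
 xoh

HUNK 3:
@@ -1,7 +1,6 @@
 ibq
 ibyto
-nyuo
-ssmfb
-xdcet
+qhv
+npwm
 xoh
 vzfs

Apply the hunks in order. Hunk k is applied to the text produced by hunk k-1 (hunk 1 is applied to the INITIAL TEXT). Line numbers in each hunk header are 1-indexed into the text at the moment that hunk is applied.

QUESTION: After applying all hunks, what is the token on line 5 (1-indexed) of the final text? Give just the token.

Hunk 1: at line 6 remove [rauzb] add [vzfs] -> 8 lines: ibq ibyto nyuo wtn fkv xoh vzfs jie
Hunk 2: at line 3 remove [wtn,fkv] add [ssmfb,xdcet] -> 8 lines: ibq ibyto nyuo ssmfb xdcet xoh vzfs jie
Hunk 3: at line 1 remove [nyuo,ssmfb,xdcet] add [qhv,npwm] -> 7 lines: ibq ibyto qhv npwm xoh vzfs jie
Final line 5: xoh

Answer: xoh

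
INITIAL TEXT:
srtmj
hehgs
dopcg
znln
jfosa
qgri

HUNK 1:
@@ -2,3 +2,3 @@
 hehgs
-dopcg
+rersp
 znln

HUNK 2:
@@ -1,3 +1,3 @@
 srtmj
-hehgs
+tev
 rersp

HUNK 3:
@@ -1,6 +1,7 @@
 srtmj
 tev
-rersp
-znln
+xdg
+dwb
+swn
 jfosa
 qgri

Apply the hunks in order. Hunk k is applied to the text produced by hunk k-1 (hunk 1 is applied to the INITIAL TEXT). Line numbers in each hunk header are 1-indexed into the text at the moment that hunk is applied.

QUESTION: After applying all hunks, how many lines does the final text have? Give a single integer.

Answer: 7

Derivation:
Hunk 1: at line 2 remove [dopcg] add [rersp] -> 6 lines: srtmj hehgs rersp znln jfosa qgri
Hunk 2: at line 1 remove [hehgs] add [tev] -> 6 lines: srtmj tev rersp znln jfosa qgri
Hunk 3: at line 1 remove [rersp,znln] add [xdg,dwb,swn] -> 7 lines: srtmj tev xdg dwb swn jfosa qgri
Final line count: 7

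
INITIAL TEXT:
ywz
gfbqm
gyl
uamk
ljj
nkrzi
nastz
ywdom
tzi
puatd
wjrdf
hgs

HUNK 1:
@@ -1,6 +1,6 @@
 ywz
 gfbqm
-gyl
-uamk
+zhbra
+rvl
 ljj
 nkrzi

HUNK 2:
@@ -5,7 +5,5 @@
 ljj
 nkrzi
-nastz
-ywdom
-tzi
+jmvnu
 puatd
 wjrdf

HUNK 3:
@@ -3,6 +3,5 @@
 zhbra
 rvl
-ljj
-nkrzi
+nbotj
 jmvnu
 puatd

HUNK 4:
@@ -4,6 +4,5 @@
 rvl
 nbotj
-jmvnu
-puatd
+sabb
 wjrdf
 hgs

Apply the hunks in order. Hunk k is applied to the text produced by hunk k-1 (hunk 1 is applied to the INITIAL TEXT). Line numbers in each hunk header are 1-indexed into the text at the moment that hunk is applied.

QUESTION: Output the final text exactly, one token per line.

Answer: ywz
gfbqm
zhbra
rvl
nbotj
sabb
wjrdf
hgs

Derivation:
Hunk 1: at line 1 remove [gyl,uamk] add [zhbra,rvl] -> 12 lines: ywz gfbqm zhbra rvl ljj nkrzi nastz ywdom tzi puatd wjrdf hgs
Hunk 2: at line 5 remove [nastz,ywdom,tzi] add [jmvnu] -> 10 lines: ywz gfbqm zhbra rvl ljj nkrzi jmvnu puatd wjrdf hgs
Hunk 3: at line 3 remove [ljj,nkrzi] add [nbotj] -> 9 lines: ywz gfbqm zhbra rvl nbotj jmvnu puatd wjrdf hgs
Hunk 4: at line 4 remove [jmvnu,puatd] add [sabb] -> 8 lines: ywz gfbqm zhbra rvl nbotj sabb wjrdf hgs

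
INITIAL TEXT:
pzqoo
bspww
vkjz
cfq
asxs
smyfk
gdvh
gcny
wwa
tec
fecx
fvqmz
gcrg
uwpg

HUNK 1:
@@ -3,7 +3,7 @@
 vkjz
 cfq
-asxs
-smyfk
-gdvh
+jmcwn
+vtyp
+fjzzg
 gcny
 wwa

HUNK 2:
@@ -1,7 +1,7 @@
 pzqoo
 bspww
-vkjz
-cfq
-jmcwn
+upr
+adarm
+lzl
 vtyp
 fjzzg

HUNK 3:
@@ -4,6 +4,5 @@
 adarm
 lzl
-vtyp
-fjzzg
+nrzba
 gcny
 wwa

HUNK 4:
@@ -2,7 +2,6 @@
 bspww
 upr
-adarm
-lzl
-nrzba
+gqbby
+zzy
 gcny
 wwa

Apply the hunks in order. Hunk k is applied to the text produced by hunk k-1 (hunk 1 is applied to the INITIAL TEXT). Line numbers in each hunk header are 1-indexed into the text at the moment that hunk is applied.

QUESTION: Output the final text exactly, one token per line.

Answer: pzqoo
bspww
upr
gqbby
zzy
gcny
wwa
tec
fecx
fvqmz
gcrg
uwpg

Derivation:
Hunk 1: at line 3 remove [asxs,smyfk,gdvh] add [jmcwn,vtyp,fjzzg] -> 14 lines: pzqoo bspww vkjz cfq jmcwn vtyp fjzzg gcny wwa tec fecx fvqmz gcrg uwpg
Hunk 2: at line 1 remove [vkjz,cfq,jmcwn] add [upr,adarm,lzl] -> 14 lines: pzqoo bspww upr adarm lzl vtyp fjzzg gcny wwa tec fecx fvqmz gcrg uwpg
Hunk 3: at line 4 remove [vtyp,fjzzg] add [nrzba] -> 13 lines: pzqoo bspww upr adarm lzl nrzba gcny wwa tec fecx fvqmz gcrg uwpg
Hunk 4: at line 2 remove [adarm,lzl,nrzba] add [gqbby,zzy] -> 12 lines: pzqoo bspww upr gqbby zzy gcny wwa tec fecx fvqmz gcrg uwpg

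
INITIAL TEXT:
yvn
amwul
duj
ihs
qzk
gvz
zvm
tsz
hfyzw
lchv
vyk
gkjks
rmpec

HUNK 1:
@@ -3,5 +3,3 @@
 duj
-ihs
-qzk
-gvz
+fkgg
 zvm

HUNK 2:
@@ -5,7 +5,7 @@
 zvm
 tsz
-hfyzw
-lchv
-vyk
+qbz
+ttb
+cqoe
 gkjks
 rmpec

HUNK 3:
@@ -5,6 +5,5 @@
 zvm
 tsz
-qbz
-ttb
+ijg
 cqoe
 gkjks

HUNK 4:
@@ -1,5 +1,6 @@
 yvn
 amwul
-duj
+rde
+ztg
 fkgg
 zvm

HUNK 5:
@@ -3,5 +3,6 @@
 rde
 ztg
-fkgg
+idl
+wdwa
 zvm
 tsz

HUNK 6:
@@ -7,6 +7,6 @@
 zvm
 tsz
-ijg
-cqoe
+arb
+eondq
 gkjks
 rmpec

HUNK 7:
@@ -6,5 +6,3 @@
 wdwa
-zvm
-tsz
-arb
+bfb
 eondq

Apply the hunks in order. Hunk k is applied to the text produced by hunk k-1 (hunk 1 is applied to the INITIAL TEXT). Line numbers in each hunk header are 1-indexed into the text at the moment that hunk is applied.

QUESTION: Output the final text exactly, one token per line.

Hunk 1: at line 3 remove [ihs,qzk,gvz] add [fkgg] -> 11 lines: yvn amwul duj fkgg zvm tsz hfyzw lchv vyk gkjks rmpec
Hunk 2: at line 5 remove [hfyzw,lchv,vyk] add [qbz,ttb,cqoe] -> 11 lines: yvn amwul duj fkgg zvm tsz qbz ttb cqoe gkjks rmpec
Hunk 3: at line 5 remove [qbz,ttb] add [ijg] -> 10 lines: yvn amwul duj fkgg zvm tsz ijg cqoe gkjks rmpec
Hunk 4: at line 1 remove [duj] add [rde,ztg] -> 11 lines: yvn amwul rde ztg fkgg zvm tsz ijg cqoe gkjks rmpec
Hunk 5: at line 3 remove [fkgg] add [idl,wdwa] -> 12 lines: yvn amwul rde ztg idl wdwa zvm tsz ijg cqoe gkjks rmpec
Hunk 6: at line 7 remove [ijg,cqoe] add [arb,eondq] -> 12 lines: yvn amwul rde ztg idl wdwa zvm tsz arb eondq gkjks rmpec
Hunk 7: at line 6 remove [zvm,tsz,arb] add [bfb] -> 10 lines: yvn amwul rde ztg idl wdwa bfb eondq gkjks rmpec

Answer: yvn
amwul
rde
ztg
idl
wdwa
bfb
eondq
gkjks
rmpec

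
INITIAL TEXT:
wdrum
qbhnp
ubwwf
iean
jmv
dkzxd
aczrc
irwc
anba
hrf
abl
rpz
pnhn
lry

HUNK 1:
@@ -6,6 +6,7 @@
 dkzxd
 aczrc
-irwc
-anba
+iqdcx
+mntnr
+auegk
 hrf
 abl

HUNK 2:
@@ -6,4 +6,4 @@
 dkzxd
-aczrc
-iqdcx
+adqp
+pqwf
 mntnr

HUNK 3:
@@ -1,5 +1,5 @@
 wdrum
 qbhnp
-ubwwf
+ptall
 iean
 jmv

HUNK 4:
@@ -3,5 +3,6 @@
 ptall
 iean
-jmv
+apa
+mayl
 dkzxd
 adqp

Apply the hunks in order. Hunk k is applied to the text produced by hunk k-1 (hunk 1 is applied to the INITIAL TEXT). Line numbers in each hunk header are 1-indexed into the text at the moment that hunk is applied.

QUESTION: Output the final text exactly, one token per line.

Hunk 1: at line 6 remove [irwc,anba] add [iqdcx,mntnr,auegk] -> 15 lines: wdrum qbhnp ubwwf iean jmv dkzxd aczrc iqdcx mntnr auegk hrf abl rpz pnhn lry
Hunk 2: at line 6 remove [aczrc,iqdcx] add [adqp,pqwf] -> 15 lines: wdrum qbhnp ubwwf iean jmv dkzxd adqp pqwf mntnr auegk hrf abl rpz pnhn lry
Hunk 3: at line 1 remove [ubwwf] add [ptall] -> 15 lines: wdrum qbhnp ptall iean jmv dkzxd adqp pqwf mntnr auegk hrf abl rpz pnhn lry
Hunk 4: at line 3 remove [jmv] add [apa,mayl] -> 16 lines: wdrum qbhnp ptall iean apa mayl dkzxd adqp pqwf mntnr auegk hrf abl rpz pnhn lry

Answer: wdrum
qbhnp
ptall
iean
apa
mayl
dkzxd
adqp
pqwf
mntnr
auegk
hrf
abl
rpz
pnhn
lry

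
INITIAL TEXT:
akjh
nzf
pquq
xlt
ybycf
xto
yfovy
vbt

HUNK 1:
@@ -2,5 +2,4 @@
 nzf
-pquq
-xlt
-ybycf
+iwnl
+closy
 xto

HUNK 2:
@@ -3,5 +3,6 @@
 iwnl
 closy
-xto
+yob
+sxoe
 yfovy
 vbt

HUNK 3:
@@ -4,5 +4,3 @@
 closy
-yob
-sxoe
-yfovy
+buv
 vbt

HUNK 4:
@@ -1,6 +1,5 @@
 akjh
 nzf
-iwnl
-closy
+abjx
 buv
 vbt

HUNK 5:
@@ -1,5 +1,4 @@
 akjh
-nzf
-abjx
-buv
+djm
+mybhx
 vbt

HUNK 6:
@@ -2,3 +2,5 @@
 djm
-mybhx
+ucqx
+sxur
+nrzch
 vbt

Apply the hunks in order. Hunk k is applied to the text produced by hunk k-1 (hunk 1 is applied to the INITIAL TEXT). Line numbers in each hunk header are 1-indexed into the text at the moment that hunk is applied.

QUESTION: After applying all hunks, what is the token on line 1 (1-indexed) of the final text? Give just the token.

Hunk 1: at line 2 remove [pquq,xlt,ybycf] add [iwnl,closy] -> 7 lines: akjh nzf iwnl closy xto yfovy vbt
Hunk 2: at line 3 remove [xto] add [yob,sxoe] -> 8 lines: akjh nzf iwnl closy yob sxoe yfovy vbt
Hunk 3: at line 4 remove [yob,sxoe,yfovy] add [buv] -> 6 lines: akjh nzf iwnl closy buv vbt
Hunk 4: at line 1 remove [iwnl,closy] add [abjx] -> 5 lines: akjh nzf abjx buv vbt
Hunk 5: at line 1 remove [nzf,abjx,buv] add [djm,mybhx] -> 4 lines: akjh djm mybhx vbt
Hunk 6: at line 2 remove [mybhx] add [ucqx,sxur,nrzch] -> 6 lines: akjh djm ucqx sxur nrzch vbt
Final line 1: akjh

Answer: akjh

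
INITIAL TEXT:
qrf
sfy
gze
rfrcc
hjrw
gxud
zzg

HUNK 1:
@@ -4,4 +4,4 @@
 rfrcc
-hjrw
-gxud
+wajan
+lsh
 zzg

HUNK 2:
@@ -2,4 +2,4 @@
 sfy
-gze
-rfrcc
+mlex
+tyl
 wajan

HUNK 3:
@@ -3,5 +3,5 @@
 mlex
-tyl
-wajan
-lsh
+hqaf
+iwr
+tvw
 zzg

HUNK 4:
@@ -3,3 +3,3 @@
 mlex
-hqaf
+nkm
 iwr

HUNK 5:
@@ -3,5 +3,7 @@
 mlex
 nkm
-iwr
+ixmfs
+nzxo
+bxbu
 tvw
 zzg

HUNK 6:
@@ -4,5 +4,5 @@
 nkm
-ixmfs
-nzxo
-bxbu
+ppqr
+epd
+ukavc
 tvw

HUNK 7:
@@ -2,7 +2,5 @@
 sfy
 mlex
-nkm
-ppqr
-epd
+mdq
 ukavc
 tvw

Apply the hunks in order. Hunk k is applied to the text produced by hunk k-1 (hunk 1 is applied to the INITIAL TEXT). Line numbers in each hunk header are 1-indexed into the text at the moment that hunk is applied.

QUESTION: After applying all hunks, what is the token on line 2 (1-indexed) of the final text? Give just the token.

Answer: sfy

Derivation:
Hunk 1: at line 4 remove [hjrw,gxud] add [wajan,lsh] -> 7 lines: qrf sfy gze rfrcc wajan lsh zzg
Hunk 2: at line 2 remove [gze,rfrcc] add [mlex,tyl] -> 7 lines: qrf sfy mlex tyl wajan lsh zzg
Hunk 3: at line 3 remove [tyl,wajan,lsh] add [hqaf,iwr,tvw] -> 7 lines: qrf sfy mlex hqaf iwr tvw zzg
Hunk 4: at line 3 remove [hqaf] add [nkm] -> 7 lines: qrf sfy mlex nkm iwr tvw zzg
Hunk 5: at line 3 remove [iwr] add [ixmfs,nzxo,bxbu] -> 9 lines: qrf sfy mlex nkm ixmfs nzxo bxbu tvw zzg
Hunk 6: at line 4 remove [ixmfs,nzxo,bxbu] add [ppqr,epd,ukavc] -> 9 lines: qrf sfy mlex nkm ppqr epd ukavc tvw zzg
Hunk 7: at line 2 remove [nkm,ppqr,epd] add [mdq] -> 7 lines: qrf sfy mlex mdq ukavc tvw zzg
Final line 2: sfy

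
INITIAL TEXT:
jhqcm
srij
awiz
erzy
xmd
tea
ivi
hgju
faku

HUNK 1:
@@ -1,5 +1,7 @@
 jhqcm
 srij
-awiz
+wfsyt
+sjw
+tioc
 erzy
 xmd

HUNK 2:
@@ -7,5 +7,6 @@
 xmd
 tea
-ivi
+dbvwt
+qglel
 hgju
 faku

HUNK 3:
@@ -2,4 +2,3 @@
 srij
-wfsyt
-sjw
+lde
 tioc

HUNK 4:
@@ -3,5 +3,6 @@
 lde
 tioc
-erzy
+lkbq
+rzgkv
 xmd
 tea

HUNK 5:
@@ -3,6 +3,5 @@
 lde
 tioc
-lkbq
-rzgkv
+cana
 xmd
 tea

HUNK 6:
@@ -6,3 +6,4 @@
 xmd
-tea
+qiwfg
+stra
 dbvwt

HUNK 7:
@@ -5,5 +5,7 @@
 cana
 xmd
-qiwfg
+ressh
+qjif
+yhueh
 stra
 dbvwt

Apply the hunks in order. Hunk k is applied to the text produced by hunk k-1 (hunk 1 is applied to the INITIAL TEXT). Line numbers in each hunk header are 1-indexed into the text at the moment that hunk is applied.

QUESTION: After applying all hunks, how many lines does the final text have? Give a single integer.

Answer: 14

Derivation:
Hunk 1: at line 1 remove [awiz] add [wfsyt,sjw,tioc] -> 11 lines: jhqcm srij wfsyt sjw tioc erzy xmd tea ivi hgju faku
Hunk 2: at line 7 remove [ivi] add [dbvwt,qglel] -> 12 lines: jhqcm srij wfsyt sjw tioc erzy xmd tea dbvwt qglel hgju faku
Hunk 3: at line 2 remove [wfsyt,sjw] add [lde] -> 11 lines: jhqcm srij lde tioc erzy xmd tea dbvwt qglel hgju faku
Hunk 4: at line 3 remove [erzy] add [lkbq,rzgkv] -> 12 lines: jhqcm srij lde tioc lkbq rzgkv xmd tea dbvwt qglel hgju faku
Hunk 5: at line 3 remove [lkbq,rzgkv] add [cana] -> 11 lines: jhqcm srij lde tioc cana xmd tea dbvwt qglel hgju faku
Hunk 6: at line 6 remove [tea] add [qiwfg,stra] -> 12 lines: jhqcm srij lde tioc cana xmd qiwfg stra dbvwt qglel hgju faku
Hunk 7: at line 5 remove [qiwfg] add [ressh,qjif,yhueh] -> 14 lines: jhqcm srij lde tioc cana xmd ressh qjif yhueh stra dbvwt qglel hgju faku
Final line count: 14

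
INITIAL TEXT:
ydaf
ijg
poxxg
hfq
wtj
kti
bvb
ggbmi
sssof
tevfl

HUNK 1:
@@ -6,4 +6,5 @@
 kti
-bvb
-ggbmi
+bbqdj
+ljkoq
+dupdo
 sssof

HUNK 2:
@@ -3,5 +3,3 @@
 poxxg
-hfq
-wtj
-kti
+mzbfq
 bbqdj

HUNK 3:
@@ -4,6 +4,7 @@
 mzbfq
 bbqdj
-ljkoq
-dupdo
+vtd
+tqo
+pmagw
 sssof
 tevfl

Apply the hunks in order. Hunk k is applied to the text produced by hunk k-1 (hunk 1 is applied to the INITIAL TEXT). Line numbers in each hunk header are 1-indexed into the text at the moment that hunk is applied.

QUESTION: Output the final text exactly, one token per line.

Hunk 1: at line 6 remove [bvb,ggbmi] add [bbqdj,ljkoq,dupdo] -> 11 lines: ydaf ijg poxxg hfq wtj kti bbqdj ljkoq dupdo sssof tevfl
Hunk 2: at line 3 remove [hfq,wtj,kti] add [mzbfq] -> 9 lines: ydaf ijg poxxg mzbfq bbqdj ljkoq dupdo sssof tevfl
Hunk 3: at line 4 remove [ljkoq,dupdo] add [vtd,tqo,pmagw] -> 10 lines: ydaf ijg poxxg mzbfq bbqdj vtd tqo pmagw sssof tevfl

Answer: ydaf
ijg
poxxg
mzbfq
bbqdj
vtd
tqo
pmagw
sssof
tevfl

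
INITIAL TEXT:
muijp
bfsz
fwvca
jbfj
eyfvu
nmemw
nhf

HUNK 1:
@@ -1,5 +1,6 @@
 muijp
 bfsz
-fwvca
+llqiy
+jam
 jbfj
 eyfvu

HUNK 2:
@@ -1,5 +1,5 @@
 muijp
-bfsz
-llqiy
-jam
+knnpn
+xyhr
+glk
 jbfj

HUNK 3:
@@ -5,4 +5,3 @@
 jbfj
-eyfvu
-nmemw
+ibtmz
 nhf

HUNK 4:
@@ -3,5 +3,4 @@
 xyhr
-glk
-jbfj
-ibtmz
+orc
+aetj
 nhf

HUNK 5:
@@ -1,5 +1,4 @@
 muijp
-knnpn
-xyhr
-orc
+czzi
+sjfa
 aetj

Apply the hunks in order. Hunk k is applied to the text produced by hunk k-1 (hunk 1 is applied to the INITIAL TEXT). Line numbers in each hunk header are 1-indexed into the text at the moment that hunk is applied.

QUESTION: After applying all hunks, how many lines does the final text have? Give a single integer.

Answer: 5

Derivation:
Hunk 1: at line 1 remove [fwvca] add [llqiy,jam] -> 8 lines: muijp bfsz llqiy jam jbfj eyfvu nmemw nhf
Hunk 2: at line 1 remove [bfsz,llqiy,jam] add [knnpn,xyhr,glk] -> 8 lines: muijp knnpn xyhr glk jbfj eyfvu nmemw nhf
Hunk 3: at line 5 remove [eyfvu,nmemw] add [ibtmz] -> 7 lines: muijp knnpn xyhr glk jbfj ibtmz nhf
Hunk 4: at line 3 remove [glk,jbfj,ibtmz] add [orc,aetj] -> 6 lines: muijp knnpn xyhr orc aetj nhf
Hunk 5: at line 1 remove [knnpn,xyhr,orc] add [czzi,sjfa] -> 5 lines: muijp czzi sjfa aetj nhf
Final line count: 5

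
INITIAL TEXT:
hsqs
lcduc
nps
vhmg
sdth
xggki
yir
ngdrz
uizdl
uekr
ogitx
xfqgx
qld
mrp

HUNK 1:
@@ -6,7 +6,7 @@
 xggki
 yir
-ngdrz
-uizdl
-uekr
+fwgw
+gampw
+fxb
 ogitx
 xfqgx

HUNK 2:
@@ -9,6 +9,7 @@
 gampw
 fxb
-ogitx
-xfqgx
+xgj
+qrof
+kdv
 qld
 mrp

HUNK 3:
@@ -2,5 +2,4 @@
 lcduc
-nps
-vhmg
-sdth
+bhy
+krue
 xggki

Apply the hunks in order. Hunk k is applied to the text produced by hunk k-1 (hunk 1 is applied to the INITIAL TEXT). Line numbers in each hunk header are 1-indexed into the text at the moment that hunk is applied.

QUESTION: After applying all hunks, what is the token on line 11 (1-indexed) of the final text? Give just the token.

Answer: qrof

Derivation:
Hunk 1: at line 6 remove [ngdrz,uizdl,uekr] add [fwgw,gampw,fxb] -> 14 lines: hsqs lcduc nps vhmg sdth xggki yir fwgw gampw fxb ogitx xfqgx qld mrp
Hunk 2: at line 9 remove [ogitx,xfqgx] add [xgj,qrof,kdv] -> 15 lines: hsqs lcduc nps vhmg sdth xggki yir fwgw gampw fxb xgj qrof kdv qld mrp
Hunk 3: at line 2 remove [nps,vhmg,sdth] add [bhy,krue] -> 14 lines: hsqs lcduc bhy krue xggki yir fwgw gampw fxb xgj qrof kdv qld mrp
Final line 11: qrof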